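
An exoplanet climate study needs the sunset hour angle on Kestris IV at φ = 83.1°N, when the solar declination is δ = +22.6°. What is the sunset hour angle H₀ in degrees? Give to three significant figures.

Sunrise equation: cos H₀ = −tan φ · tan δ = -3.4398 ≤ −1, so the host star never sets (polar day) and H₀ = π.

H₀ = 180°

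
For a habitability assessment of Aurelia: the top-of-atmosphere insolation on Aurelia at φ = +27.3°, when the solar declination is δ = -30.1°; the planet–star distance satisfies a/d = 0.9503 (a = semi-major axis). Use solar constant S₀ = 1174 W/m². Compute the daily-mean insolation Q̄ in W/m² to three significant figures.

Q̄ ≈ 149 W/m²

cos H₀ = −tan(+27.3°) tan(-30.100°) = 0.2992, H₀ = 1.2669 rad.
Bracket: H₀ sin φ sin δ + cos φ cos δ sin H₀ = 1.2669×0.45865×-0.50151 + 0.88862×0.86515×0.95419 = -0.291409 + 0.733571 = 0.442162.
Inverse-square distance factor (a/d)² = 0.9503² = 0.903070.
Q̄ = (S₀/π) × 0.903070 × [bracket] = (1174/π) × 0.903070 × 0.442162 = 149.2 W/m².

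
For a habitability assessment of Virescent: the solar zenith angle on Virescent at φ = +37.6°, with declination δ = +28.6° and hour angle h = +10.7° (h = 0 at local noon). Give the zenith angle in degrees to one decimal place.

θ_z = 12.7°

cos θ_z = sin φ sin δ + cos φ cos δ cos h = 0.292072 + 0.683522 = 0.975594.
θ_z = arccos(0.975594) = 12.7°.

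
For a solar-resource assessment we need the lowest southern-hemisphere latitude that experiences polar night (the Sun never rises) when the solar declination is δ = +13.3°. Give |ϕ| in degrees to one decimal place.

|ϕ| = 76.7°

Polar night requires cos h₀ = −tan ϕ tan δ ≥ 1, i.e. tan ϕ tan δ ≤ −1.
The boundary is |tan ϕ| · |tan δ| = 1, so |ϕ| = 90° − |δ| = 90° − 13.3° = 76.7° in the southern hemisphere.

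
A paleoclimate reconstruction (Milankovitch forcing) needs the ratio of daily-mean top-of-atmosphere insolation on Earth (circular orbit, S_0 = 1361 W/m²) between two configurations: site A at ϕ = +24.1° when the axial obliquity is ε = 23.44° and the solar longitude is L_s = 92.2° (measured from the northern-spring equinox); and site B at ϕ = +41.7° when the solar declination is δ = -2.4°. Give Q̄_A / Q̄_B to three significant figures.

Q̄_A / Q̄_B ≈ 1.58

— Configuration A (ϕ=+24.1°):
Solar declination: sin δ = sin ε · sin L_s = sin 23.44° × sin 92.2° = 0.39750, so δ = +23.422°.
cos h₀ = −tan(+24.1°) tan(+23.422°) = -0.1938, h₀ = 1.7658 rad.
Bracket: h₀ sin ϕ sin δ + cos ϕ cos δ sin h₀ = 1.7658×0.40833×0.39750 + 0.91283×0.91760×0.98105 = 0.286609 + 0.821740 = 1.108349.
Q̄ = (S_0/π) × [bracket] = (1361/π) × 1.108349 = 480.16 W/m².
— Configuration B (ϕ=+41.7°):
cos h₀ = −tan(+41.7°) tan(-2.400°) = 0.0373, h₀ = 1.5334 rad.
Bracket: h₀ sin ϕ sin δ + cos ϕ cos δ sin h₀ = 1.5334×0.66523×-0.04188 + 0.74664×0.99912×0.99930 = -0.042720 + 0.745461 = 0.702741.
Q̄ = (S_0/π) × [bracket] = (1361/π) × 0.702741 = 304.44 W/m².
Ratio Q̄_A / Q̄_B = 480.16 / 304.44 = 1.577.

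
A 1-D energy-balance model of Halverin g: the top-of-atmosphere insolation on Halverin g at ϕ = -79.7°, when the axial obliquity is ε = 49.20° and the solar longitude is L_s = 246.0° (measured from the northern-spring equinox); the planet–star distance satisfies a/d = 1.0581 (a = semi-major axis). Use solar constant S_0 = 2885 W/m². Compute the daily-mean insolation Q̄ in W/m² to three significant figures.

Q̄ ≈ 2.20e+03 W/m²

Solar declination: sin δ = sin ε · sin L_s = sin 49.20° × sin 246.0° = -0.69155, so δ = -43.753°.
cos h₀ = −tan(-79.7°) tan(-43.753°) = -5.2682 ≤ −1 ⇒ polar day, h₀ = π.
Bracket: h₀ sin ϕ sin δ + cos ϕ cos δ sin h₀ = 3.1416×-0.98389×-0.69155 + 0.17880×0.72233×0.00000 = 2.137573 + 0.000000 = 2.137573.
Inverse-square distance factor (a/d)² = 1.0581² = 1.119576.
Q̄ = (S_0/π) × 1.119576 × [bracket] = (2885/π) × 1.119576 × 2.137573 = 2198 W/m².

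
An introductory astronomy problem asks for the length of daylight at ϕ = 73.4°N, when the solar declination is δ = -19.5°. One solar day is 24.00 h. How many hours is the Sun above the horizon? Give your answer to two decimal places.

0.00 h

cos h₀ = −tan ϕ · tan δ = 1.1879 ≥ 1, so the Sun never rises (polar night) and h₀ = 0.
Daylight = 2h₀/(2π) × 24.00 h = (0.0000/π) × 24.00 = 0.00 h.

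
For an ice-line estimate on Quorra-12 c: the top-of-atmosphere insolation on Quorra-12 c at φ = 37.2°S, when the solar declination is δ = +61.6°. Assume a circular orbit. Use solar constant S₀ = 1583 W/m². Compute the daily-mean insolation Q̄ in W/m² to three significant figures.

cos H₀ = −tan(-37.2°) tan(+61.600°) = 1.4038 ≥ 1 ⇒ polar night, H₀ = 0 and Q̄ = 0.

Q̄ ≈ 0.00 W/m²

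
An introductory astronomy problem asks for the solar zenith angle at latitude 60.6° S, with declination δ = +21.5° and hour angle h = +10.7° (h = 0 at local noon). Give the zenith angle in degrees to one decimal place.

θ_z = 82.6°

cos θ_z = sin φ sin δ + cos φ cos δ cos h = -0.319301 + 0.448804 = 0.129503.
θ_z = arccos(0.129503) = 82.6°.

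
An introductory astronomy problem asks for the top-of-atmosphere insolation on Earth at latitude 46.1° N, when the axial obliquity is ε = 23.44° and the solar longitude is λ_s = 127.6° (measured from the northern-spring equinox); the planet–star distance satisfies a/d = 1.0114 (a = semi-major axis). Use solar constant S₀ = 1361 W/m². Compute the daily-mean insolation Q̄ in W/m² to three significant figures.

Solar declination: sin δ = sin ε · sin λ_s = sin 23.44° × sin 127.6° = 0.31516, so δ = +18.371°.
cos H₀ = −tan(+46.1°) tan(+18.371°) = -0.3451, H₀ = 1.9231 rad.
Bracket: H₀ sin φ sin δ + cos φ cos δ sin H₀ = 1.9231×0.72055×0.31516 + 0.69340×0.94904×0.93857 = 0.436714 + 0.617639 = 1.054353.
Inverse-square distance factor (a/d)² = 1.0114² = 1.022930.
Q̄ = (S₀/π) × 1.022930 × [bracket] = (1361/π) × 1.022930 × 1.054353 = 467.2 W/m².

Q̄ ≈ 467 W/m²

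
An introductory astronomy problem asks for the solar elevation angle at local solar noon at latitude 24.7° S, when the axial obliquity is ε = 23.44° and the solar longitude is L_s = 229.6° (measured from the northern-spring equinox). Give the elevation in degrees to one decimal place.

82.9°

Solar declination: sin δ = sin ε · sin L_s = sin 23.44° × sin 229.6° = -0.30293, so δ = -17.634°.
At local noon the hour angle is zero, so the zenith angle equals |ϕ − δ| = |-24.7° − (-17.634°)| = 7.066°.
Elevation = 90° − 7.066° = 82.9°.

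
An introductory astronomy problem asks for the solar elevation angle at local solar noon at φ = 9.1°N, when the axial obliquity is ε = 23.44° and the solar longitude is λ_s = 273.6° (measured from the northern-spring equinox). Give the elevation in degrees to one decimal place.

Solar declination: sin δ = sin ε · sin λ_s = sin 23.44° × sin 273.6° = -0.39700, so δ = -23.391°.
At local noon the hour angle is zero, so the zenith angle equals |φ − δ| = |+9.1° − (-23.391°)| = 32.491°.
Elevation = 90° − 32.491° = 57.5°.

57.5°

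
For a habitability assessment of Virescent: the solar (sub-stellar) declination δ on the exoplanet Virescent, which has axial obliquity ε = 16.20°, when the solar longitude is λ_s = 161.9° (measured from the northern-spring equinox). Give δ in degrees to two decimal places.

sin δ = sin ε · sin λ_s = sin 16.20° × sin 161.9° = 0.086676.
δ = arcsin(0.086676) = +4.97°.

δ = +4.97°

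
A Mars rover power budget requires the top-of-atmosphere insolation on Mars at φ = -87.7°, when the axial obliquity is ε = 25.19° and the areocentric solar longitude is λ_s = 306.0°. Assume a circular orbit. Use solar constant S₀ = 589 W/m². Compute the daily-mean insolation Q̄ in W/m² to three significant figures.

sin δ = sin 25.19° × sin 306.0° = -0.34433, so δ = -20.141°.
cos H₀ = −tan(-87.7°) tan(-20.141°) = -9.1316 ≤ −1 ⇒ polar day, H₀ = π.
Bracket: H₀ sin φ sin δ + cos φ cos δ sin H₀ = 3.1416×-0.99919×-0.34433 + 0.04013×0.93885×0.00000 = 1.080871 + 0.000000 = 1.080871.
Q̄ = (S₀/π) × [bracket] = (589/π) × 1.080871 = 202.6 W/m².

Q̄ ≈ 203 W/m²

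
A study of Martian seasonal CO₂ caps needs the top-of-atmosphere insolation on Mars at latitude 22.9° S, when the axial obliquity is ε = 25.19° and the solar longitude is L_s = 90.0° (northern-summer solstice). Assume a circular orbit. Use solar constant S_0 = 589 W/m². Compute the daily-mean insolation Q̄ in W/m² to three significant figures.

Solar declination: sin δ = sin ε · sin L_s = sin 25.19° × sin 90.0° = 0.42562, so δ = +25.190°.
cos h₀ = −tan(-22.9°) tan(+25.190°) = 0.1987, h₀ = 1.3708 rad.
Bracket: h₀ sin ϕ sin δ + cos ϕ cos δ sin h₀ = 1.3708×-0.38912×0.42562 + 0.92119×0.90490×0.98006 = -0.227028 + 0.816963 = 0.589935.
Q̄ = (S_0/π) × [bracket] = (589/π) × 0.589935 = 110.6 W/m².

Q̄ ≈ 111 W/m²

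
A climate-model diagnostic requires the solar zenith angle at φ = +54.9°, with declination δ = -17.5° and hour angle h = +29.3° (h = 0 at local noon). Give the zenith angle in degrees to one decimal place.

cos θ_z = sin φ sin δ + cos φ cos δ cos h = -0.246022 + 0.478236 = 0.232214.
θ_z = arccos(0.232214) = 76.6°.

θ_z = 76.6°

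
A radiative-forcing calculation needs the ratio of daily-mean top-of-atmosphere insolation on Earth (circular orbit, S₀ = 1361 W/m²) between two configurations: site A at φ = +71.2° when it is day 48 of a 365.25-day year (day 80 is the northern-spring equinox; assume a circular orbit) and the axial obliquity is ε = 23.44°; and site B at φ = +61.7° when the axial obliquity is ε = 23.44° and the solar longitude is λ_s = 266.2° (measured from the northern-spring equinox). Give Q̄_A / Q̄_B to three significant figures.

Q̄_A / Q̄_B ≈ 1.92

— Configuration A (φ=+71.2°):
Solar longitude: λ_s = 360° × (48 − 80)/365.25 = -31.540°, i.e. -31.540° + 360° = 328.460°.
sin δ = sin 23.44° × sin 328.460° = -0.20808, so δ = -12.010°.
cos H₀ = −tan(+71.2°) tan(-12.010°) = 0.6249, H₀ = 0.8958 rad.
Bracket: H₀ sin φ sin δ + cos φ cos δ sin H₀ = 0.8958×0.94665×-0.20808 + 0.32227×0.97811×0.78070 = -0.176454 + 0.246089 = 0.069635.
Q̄ = (S₀/π) × [bracket] = (1361/π) × 0.069635 = 30.167 W/m².
— Configuration B (φ=+61.7°):
Solar declination: sin δ = sin ε · sin λ_s = sin 23.44° × sin 266.2° = -0.39691, so δ = -23.385°.
cos H₀ = −tan(+61.7°) tan(-23.385°) = 0.8031, H₀ = 0.6383 rad.
Bracket: H₀ sin φ sin δ + cos φ cos δ sin H₀ = 0.6383×0.88048×-0.39691 + 0.47409×0.91786×0.59582 = -0.223068 + 0.259270 = 0.036202.
Q̄ = (S₀/π) × [bracket] = (1361/π) × 0.036202 = 15.683 W/m².
Ratio Q̄_A / Q̄_B = 30.167 / 15.683 = 1.924.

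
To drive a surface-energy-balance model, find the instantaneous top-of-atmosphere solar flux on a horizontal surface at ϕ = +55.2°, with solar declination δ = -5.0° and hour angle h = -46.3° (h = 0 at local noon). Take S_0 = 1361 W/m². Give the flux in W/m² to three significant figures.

437 W/m²

cos θ_z = sin ϕ sin δ + cos ϕ cos δ cos h = -0.071568 + 0.392796 = 0.321228.
Flux = S_0 · cos θ_z = 1361 × 0.321228 = 437.2 W/m².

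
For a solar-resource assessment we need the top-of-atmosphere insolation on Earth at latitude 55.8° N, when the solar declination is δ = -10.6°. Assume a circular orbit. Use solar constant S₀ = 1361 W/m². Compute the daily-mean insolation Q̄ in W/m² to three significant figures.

cos H₀ = −tan(+55.8°) tan(-10.600°) = 0.2754, H₀ = 1.2918 rad.
Bracket: H₀ sin φ sin δ + cos φ cos δ sin H₀ = 1.2918×0.82708×-0.18395 + 0.56208×0.98294×0.96134 = -0.196536 + 0.531132 = 0.334596.
Q̄ = (S₀/π) × [bracket] = (1361/π) × 0.334596 = 145.0 W/m².

Q̄ ≈ 145 W/m²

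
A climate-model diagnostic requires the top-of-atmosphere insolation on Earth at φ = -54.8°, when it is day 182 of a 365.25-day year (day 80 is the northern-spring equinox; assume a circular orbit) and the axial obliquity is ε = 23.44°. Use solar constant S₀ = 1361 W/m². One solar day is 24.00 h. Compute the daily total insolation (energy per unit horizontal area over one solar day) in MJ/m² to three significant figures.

Solar longitude: λ_s = 360° × (182 − 80)/365.25 = 100.534°.
sin δ = sin 23.44° × sin 100.534° = 0.39108, so δ = +23.022°.
cos H₀ = −tan(-54.8°) tan(+23.022°) = 0.6024, H₀ = 0.9243 rad.
Bracket: H₀ sin φ sin δ + cos φ cos δ sin H₀ = 0.9243×-0.81714×0.39108 + 0.57643×0.92035×0.79821 = -0.295376 + 0.423464 = 0.128088.
Q̄ = (S₀/π) × [bracket] = (1361/π) × 0.128088 = 55.490 W/m².
Daily total = Q̄ × 24.00 h × 3600 s/h = 55.490 × 24.00 × 3600 / 10⁶ = 4.794 MJ/m².

4.79 MJ/m²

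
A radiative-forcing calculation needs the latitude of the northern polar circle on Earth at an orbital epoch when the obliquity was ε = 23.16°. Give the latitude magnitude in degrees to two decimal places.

The polar circle is the lowest latitude that experiences at least one full rotation of continuous daylight at the northern-summer solstice; it lies at |ϕ| = 90° − ε = 90° − 23.16° = 66.84°.

66.84°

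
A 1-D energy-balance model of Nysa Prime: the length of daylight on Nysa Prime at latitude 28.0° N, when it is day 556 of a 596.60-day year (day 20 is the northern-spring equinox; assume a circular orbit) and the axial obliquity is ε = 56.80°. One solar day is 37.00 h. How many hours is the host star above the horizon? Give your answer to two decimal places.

Solar longitude: L_s = 360° × (556 − 20)/596.60 = 323.433°.
sin δ = sin 56.80° × sin 323.433° = -0.49852, so δ = -29.902°.
cos h₀ = −tan ϕ · tan δ = −tan(+28.0°) × tan(-29.902°) = 0.3058, so h₀ = 1.2601 rad = 72.20°.
Daylight = 2h₀/(2π) × 37.00 h = (1.2601/π) × 37.00 = 14.84 h.

14.84 h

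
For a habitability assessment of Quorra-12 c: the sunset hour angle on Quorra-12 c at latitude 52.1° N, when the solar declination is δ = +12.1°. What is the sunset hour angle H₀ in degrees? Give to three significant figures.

cos H₀ = −tan φ · tan δ = −tan(+52.1°) × tan(+12.100°) = -0.2754, so H₀ = 1.8498 rad = 105.98°.

H₀ = 106°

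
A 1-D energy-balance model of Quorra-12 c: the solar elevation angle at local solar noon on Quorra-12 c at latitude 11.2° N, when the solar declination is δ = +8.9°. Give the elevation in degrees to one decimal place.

87.7°

At local noon the hour angle is zero, so the zenith angle equals |ϕ − δ| = |+11.2° − (+8.900°)| = 2.300°.
Elevation = 90° − 2.300° = 87.7°.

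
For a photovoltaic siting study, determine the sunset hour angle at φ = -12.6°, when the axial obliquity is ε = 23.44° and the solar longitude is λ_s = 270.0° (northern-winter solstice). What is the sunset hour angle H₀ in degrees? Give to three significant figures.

H₀ = 95.6°

Solar declination: sin δ = sin ε · sin λ_s = sin 23.44° × sin 270.0° = -0.39779, so δ = -23.440°.
cos H₀ = −tan φ · tan δ = −tan(-12.6°) × tan(-23.440°) = -0.0969, so H₀ = 1.6679 rad = 95.56°.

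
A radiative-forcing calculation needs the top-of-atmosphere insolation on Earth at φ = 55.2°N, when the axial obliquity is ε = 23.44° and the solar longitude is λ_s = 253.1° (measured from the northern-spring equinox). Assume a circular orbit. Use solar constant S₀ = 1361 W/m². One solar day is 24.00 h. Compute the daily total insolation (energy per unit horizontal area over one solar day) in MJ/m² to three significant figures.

4.96 MJ/m²

Solar declination: sin δ = sin ε · sin λ_s = sin 23.44° × sin 253.1° = -0.38061, so δ = -22.371°.
cos H₀ = −tan(+55.2°) tan(-22.371°) = 0.5922, H₀ = 0.9370 rad.
Bracket: H₀ sin φ sin δ + cos φ cos δ sin H₀ = 0.9370×0.82115×-0.38061 + 0.57071×0.92474×0.80579 = -0.292848 + 0.425262 = 0.132414.
Q̄ = (S₀/π) × [bracket] = (1361/π) × 0.132414 = 57.364 W/m².
Daily total = Q̄ × 24.00 h × 3600 s/h = 57.364 × 24.00 × 3600 / 10⁶ = 4.956 MJ/m².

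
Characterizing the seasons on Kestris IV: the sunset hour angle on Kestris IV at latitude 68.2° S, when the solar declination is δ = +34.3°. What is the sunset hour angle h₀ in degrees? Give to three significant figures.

h₀ = 0.00°

cos h₀ = −tan ϕ · tan δ = 1.7055 ≥ 1, so the host star never rises (polar night) and h₀ = 0.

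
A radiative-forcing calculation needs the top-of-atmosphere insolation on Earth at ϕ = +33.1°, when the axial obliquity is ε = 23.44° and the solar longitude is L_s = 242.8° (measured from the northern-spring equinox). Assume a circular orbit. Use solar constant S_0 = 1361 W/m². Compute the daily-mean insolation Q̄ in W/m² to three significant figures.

Q̄ ≈ 218 W/m²

Solar declination: sin δ = sin ε · sin L_s = sin 23.44° × sin 242.8° = -0.35380, so δ = -20.720°.
cos h₀ = −tan(+33.1°) tan(-20.720°) = 0.2466, h₀ = 1.3216 rad.
Bracket: h₀ sin ϕ sin δ + cos ϕ cos δ sin h₀ = 1.3216×0.54610×-0.35380 + 0.83772×0.93532×0.96912 = -0.255347 + 0.759341 = 0.503994.
Q̄ = (S_0/π) × [bracket] = (1361/π) × 0.503994 = 218.3 W/m².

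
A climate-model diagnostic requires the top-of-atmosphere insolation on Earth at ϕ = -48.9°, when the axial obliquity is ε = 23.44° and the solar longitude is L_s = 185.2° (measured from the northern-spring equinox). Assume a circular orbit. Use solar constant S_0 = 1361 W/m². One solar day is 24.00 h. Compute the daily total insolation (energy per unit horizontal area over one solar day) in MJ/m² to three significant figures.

Solar declination: sin δ = sin ε · sin L_s = sin 23.44° × sin 185.2° = -0.03605, so δ = -2.066°.
cos h₀ = −tan(-48.9°) tan(-2.066°) = -0.0414, h₀ = 1.6122 rad.
Bracket: h₀ sin ϕ sin δ + cos ϕ cos δ sin h₀ = 1.6122×-0.75356×-0.03605 + 0.65738×0.99935×0.99914 = 0.043797 + 0.656388 = 0.700185.
Q̄ = (S_0/π) × [bracket] = (1361/π) × 0.700185 = 303.33 W/m².
Daily total = Q̄ × 24.00 h × 3600 s/h = 303.33 × 24.00 × 3600 / 10⁶ = 26.21 MJ/m².

26.2 MJ/m²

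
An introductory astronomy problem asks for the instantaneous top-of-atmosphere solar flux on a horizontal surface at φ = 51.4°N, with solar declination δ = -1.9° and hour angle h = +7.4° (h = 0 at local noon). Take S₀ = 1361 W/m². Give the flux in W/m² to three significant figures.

cos θ_z = sin φ sin δ + cos φ cos δ cos h = -0.025911 + 0.618343 = 0.592432.
Flux = S₀ · cos θ_z = 1361 × 0.592432 = 806.3 W/m².

806 W/m²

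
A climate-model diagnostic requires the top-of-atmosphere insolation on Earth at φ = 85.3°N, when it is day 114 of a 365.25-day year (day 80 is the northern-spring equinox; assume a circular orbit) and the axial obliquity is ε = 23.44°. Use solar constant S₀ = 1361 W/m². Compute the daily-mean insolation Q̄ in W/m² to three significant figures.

Q̄ ≈ 298 W/m²

Solar longitude: λ_s = 360° × (114 − 80)/365.25 = 33.511°.
sin δ = sin 23.44° × sin 33.511° = 0.21962, so δ = +12.687°.
cos H₀ = −tan(+85.3°) tan(+12.687°) = -2.7381 ≤ −1 ⇒ polar day, H₀ = π.
Bracket: H₀ sin φ sin δ + cos φ cos δ sin H₀ = 3.1416×0.99664×0.21962 + 0.08194×0.97559×0.00000 = 0.687640 + 0.000000 = 0.687640.
Q̄ = (S₀/π) × [bracket] = (1361/π) × 0.687640 = 297.9 W/m².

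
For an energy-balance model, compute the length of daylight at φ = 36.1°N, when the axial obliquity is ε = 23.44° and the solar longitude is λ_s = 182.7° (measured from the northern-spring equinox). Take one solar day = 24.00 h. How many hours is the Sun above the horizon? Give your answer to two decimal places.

11.90 h

Solar declination: sin δ = sin ε · sin λ_s = sin 23.44° × sin 182.7° = -0.01874, so δ = -1.074°.
cos H₀ = −tan φ · tan δ = −tan(+36.1°) × tan(-1.074°) = 0.0137, so H₀ = 1.5571 rad = 89.22°.
Daylight = 2H₀/(2π) × 24.00 h = (1.5571/π) × 24.00 = 11.90 h.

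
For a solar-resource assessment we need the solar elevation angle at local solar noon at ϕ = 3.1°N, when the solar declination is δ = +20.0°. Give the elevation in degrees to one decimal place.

At local noon the hour angle is zero, so the zenith angle equals |ϕ − δ| = |+3.1° − (+20.000°)| = 16.900°.
Elevation = 90° − 16.900° = 73.1°.

73.1°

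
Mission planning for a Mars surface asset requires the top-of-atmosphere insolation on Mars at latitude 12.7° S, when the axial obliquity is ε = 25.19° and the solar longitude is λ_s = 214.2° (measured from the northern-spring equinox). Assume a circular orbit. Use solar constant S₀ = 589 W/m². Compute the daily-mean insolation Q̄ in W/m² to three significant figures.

Solar declination: sin δ = sin ε · sin λ_s = sin 25.19° × sin 214.2° = -0.23923, so δ = -13.841°.
cos H₀ = −tan(-12.7°) tan(-13.841°) = -0.0555, H₀ = 1.6264 rad.
Bracket: H₀ sin φ sin δ + cos φ cos δ sin H₀ = 1.6264×-0.21985×-0.23923 + 0.97553×0.97096×0.99846 = 0.085540 + 0.945742 = 1.031282.
Q̄ = (S₀/π) × [bracket] = (589/π) × 1.031282 = 193.3 W/m².

Q̄ ≈ 193 W/m²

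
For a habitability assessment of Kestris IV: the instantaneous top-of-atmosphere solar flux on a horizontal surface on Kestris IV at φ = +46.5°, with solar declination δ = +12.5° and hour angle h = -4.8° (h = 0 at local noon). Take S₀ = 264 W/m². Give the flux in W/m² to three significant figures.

cos θ_z = sin φ sin δ + cos φ cos δ cos h = 0.157000 + 0.669681 = 0.826681.
Flux = S₀ · cos θ_z = 264 × 0.826681 = 218.2 W/m².

218 W/m²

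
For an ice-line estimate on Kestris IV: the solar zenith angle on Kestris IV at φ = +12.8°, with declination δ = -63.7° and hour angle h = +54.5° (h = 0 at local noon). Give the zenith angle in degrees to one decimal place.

cos θ_z = sin φ sin δ + cos φ cos δ cos h = -0.198615 + 0.250899 = 0.052284.
θ_z = arccos(0.052284) = 87.0°.

θ_z = 87.0°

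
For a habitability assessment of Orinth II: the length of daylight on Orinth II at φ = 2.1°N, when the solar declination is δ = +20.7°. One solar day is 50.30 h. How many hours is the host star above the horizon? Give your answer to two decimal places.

cos H₀ = −tan φ · tan δ = −tan(+2.1°) × tan(+20.700°) = -0.0139, so H₀ = 1.5847 rad = 90.79°.
Daylight = 2H₀/(2π) × 50.30 h = (1.5847/π) × 50.30 = 25.37 h.

25.37 h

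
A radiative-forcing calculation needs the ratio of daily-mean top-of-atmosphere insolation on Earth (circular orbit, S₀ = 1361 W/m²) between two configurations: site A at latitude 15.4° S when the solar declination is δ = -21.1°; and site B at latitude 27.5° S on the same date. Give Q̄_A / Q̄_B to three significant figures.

— Configuration A (φ=-15.4°):
cos H₀ = −tan(-15.4°) tan(-21.100°) = -0.1063, H₀ = 1.6773 rad.
Bracket: H₀ sin φ sin δ + cos φ cos δ sin H₀ = 1.6773×-0.26556×-0.36000 + 0.96410×0.93295×0.99434 = 0.160353 + 0.894366 = 1.054719.
Q̄ = (S₀/π) × [bracket] = (1361/π) × 1.054719 = 456.93 W/m².
— Configuration B (φ=-27.5°):
cos H₀ = −tan(-27.5°) tan(-21.100°) = -0.2009, H₀ = 1.7730 rad.
Bracket: H₀ sin φ sin δ + cos φ cos δ sin H₀ = 1.7730×-0.46175×-0.36000 + 0.88701×0.93295×0.97962 = 0.294726 + 0.810671 = 1.105397.
Q̄ = (S₀/π) × [bracket] = (1361/π) × 1.105397 = 478.88 W/m².
Ratio Q̄_A / Q̄_B = 456.93 / 478.88 = 0.9542.

Q̄_A / Q̄_B ≈ 0.954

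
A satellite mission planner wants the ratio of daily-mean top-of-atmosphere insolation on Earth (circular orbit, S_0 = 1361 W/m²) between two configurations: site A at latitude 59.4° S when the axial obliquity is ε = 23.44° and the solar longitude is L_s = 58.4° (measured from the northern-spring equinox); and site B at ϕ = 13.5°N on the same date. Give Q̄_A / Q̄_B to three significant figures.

Q̄_A / Q̄_B ≈ 0.108

— Configuration A (ϕ=-59.4°):
Solar declination: sin δ = sin ε · sin L_s = sin 23.44° × sin 58.4° = 0.33881, so δ = +19.804°.
cos h₀ = −tan(-59.4°) tan(+19.804°) = 0.6089, h₀ = 0.9161 rad.
Bracket: h₀ sin ϕ sin δ + cos ϕ cos δ sin h₀ = 0.9161×-0.86074×0.33881 + 0.50904×0.94086×0.79324 = -0.267160 + 0.379911 = 0.112751.
Q̄ = (S_0/π) × [bracket] = (1361/π) × 0.112751 = 48.846 W/m².
— Configuration B (ϕ=+13.5°):
cos h₀ = −tan(+13.5°) tan(+19.804°) = -0.0865, h₀ = 1.6574 rad.
Bracket: h₀ sin ϕ sin δ + cos ϕ cos δ sin h₀ = 1.6574×0.23345×0.33881 + 0.97237×0.94086×0.99626 = 0.131092 + 0.911442 = 1.042534.
Q̄ = (S_0/π) × [bracket] = (1361/π) × 1.042534 = 451.65 W/m².
Ratio Q̄_A / Q̄_B = 48.846 / 451.65 = 0.1082.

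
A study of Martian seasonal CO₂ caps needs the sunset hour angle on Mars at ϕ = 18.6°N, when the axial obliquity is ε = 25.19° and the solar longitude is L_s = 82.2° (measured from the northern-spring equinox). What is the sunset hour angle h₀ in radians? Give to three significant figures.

Solar declination: sin δ = sin ε · sin L_s = sin 25.19° × sin 82.2° = 0.42168, so δ = +24.941°.
cos h₀ = −tan ϕ · tan δ = −tan(+18.6°) × tan(+24.941°) = -0.1565, so h₀ = 1.7279 rad = 99.00°.

h₀ = 1.73 rad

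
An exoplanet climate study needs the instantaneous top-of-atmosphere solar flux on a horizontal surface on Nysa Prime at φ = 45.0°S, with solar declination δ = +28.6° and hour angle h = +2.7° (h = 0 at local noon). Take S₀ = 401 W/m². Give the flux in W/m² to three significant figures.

113 W/m²

cos θ_z = sin φ sin δ + cos φ cos δ cos h = -0.338486 + 0.620139 = 0.281653.
Flux = S₀ · cos θ_z = 401 × 0.281653 = 112.9 W/m².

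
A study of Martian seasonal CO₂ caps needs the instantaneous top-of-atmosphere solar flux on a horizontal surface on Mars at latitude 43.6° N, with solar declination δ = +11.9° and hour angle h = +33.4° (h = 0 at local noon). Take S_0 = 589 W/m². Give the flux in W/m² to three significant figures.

432 W/m²

cos θ_z = sin ϕ sin δ + cos ϕ cos δ cos h = 0.142202 + 0.591580 = 0.733782.
Flux = S_0 · cos θ_z = 589 × 0.733782 = 432.2 W/m².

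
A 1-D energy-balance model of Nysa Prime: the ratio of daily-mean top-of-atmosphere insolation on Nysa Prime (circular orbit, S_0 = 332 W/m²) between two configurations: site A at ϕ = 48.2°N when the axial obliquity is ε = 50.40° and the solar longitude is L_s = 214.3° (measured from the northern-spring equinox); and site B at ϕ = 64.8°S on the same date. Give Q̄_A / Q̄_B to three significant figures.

— Configuration A (ϕ=+48.2°):
Solar declination: sin δ = sin ε · sin L_s = sin 50.40° × sin 214.3° = -0.43420, so δ = -25.735°.
cos h₀ = −tan(+48.2°) tan(-25.735°) = 0.5391, h₀ = 1.0014 rad.
Bracket: h₀ sin ϕ sin δ + cos ϕ cos δ sin h₀ = 1.0014×0.74548×-0.43420 + 0.66653×0.90081×0.84224 = -0.324141 + 0.505695 = 0.181554.
Q̄ = (S_0/π) × [bracket] = (332/π) × 0.181554 = 19.186 W/m².
— Configuration B (ϕ=-64.8°):
cos h₀ = −tan(-64.8°) tan(-25.735°) = -1.0243 ≤ −1 ⇒ polar day, h₀ = π.
Bracket: h₀ sin ϕ sin δ + cos ϕ cos δ sin h₀ = 3.1416×-0.90483×-0.43420 + 0.42578×0.90081×0.00000 = 1.234263 + 0.000000 = 1.234263.
Q̄ = (S_0/π) × [bracket] = (332/π) × 1.234263 = 130.44 W/m².
Ratio Q̄_A / Q̄_B = 19.186 / 130.44 = 0.1471.

Q̄_A / Q̄_B ≈ 0.147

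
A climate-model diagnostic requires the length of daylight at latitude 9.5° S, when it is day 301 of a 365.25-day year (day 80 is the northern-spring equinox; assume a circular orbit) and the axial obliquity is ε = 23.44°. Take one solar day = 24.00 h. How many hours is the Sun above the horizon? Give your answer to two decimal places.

12.32 h

Solar longitude: λ_s = 360° × (301 − 80)/365.25 = 217.823°.
sin δ = sin 23.44° × sin 217.823° = -0.24394, so δ = -14.119°.
cos H₀ = −tan φ · tan δ = −tan(-9.5°) × tan(-14.119°) = -0.0421, so H₀ = 1.6129 rad = 92.41°.
Daylight = 2H₀/(2π) × 24.00 h = (1.6129/π) × 24.00 = 12.32 h.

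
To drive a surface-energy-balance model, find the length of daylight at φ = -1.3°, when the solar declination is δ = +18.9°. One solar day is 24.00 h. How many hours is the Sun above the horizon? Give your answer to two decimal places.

11.94 h

cos H₀ = −tan φ · tan δ = −tan(-1.3°) × tan(+18.900°) = 0.0078, so H₀ = 1.5630 rad = 89.55°.
Daylight = 2H₀/(2π) × 24.00 h = (1.5630/π) × 24.00 = 11.94 h.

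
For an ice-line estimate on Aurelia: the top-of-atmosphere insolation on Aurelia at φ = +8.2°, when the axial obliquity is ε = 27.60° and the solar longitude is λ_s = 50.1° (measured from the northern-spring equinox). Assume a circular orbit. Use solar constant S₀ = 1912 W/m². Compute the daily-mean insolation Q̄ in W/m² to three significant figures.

Q̄ ≈ 612 W/m²

Solar declination: sin δ = sin ε · sin λ_s = sin 27.60° × sin 50.1° = 0.35542, so δ = +20.819°.
cos H₀ = −tan(+8.2°) tan(+20.819°) = -0.0548, H₀ = 1.6256 rad.
Bracket: H₀ sin φ sin δ + cos φ cos δ sin H₀ = 1.6256×0.14263×0.35542 + 0.98978×0.93470×0.99850 = 0.082407 + 0.923760 = 1.006167.
Q̄ = (S₀/π) × [bracket] = (1912/π) × 1.006167 = 612.4 W/m².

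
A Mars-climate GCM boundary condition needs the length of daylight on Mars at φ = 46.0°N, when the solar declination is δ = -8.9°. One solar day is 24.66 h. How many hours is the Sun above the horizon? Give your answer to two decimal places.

cos H₀ = −tan φ · tan δ = −tan(+46.0°) × tan(-8.900°) = 0.1622, so H₀ = 1.4079 rad = 80.67°.
Daylight = 2H₀/(2π) × 24.66 h = (1.4079/π) × 24.66 = 11.05 h.

11.05 h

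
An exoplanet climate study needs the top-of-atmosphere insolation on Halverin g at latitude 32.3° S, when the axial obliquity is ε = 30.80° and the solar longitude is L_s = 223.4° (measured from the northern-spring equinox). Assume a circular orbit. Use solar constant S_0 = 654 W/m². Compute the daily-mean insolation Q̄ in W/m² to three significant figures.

Q̄ ≈ 231 W/m²

Solar declination: sin δ = sin ε · sin L_s = sin 30.80° × sin 223.4° = -0.35182, so δ = -20.599°.
cos h₀ = −tan(-32.3°) tan(-20.599°) = -0.2376, h₀ = 1.8107 rad.
Bracket: h₀ sin ϕ sin δ + cos ϕ cos δ sin h₀ = 1.8107×-0.53435×-0.35182 + 0.84526×0.93607×0.97136 = 0.340403 + 0.768562 = 1.108965.
Q̄ = (S_0/π) × [bracket] = (654/π) × 1.108965 = 230.9 W/m².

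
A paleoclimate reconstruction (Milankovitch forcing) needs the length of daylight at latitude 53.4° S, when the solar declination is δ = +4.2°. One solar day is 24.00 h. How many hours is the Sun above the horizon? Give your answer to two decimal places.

11.24 h

cos h₀ = −tan ϕ · tan δ = −tan(-53.4°) × tan(+4.200°) = 0.0989, so h₀ = 1.4718 rad = 84.33°.
Daylight = 2h₀/(2π) × 24.00 h = (1.4718/π) × 24.00 = 11.24 h.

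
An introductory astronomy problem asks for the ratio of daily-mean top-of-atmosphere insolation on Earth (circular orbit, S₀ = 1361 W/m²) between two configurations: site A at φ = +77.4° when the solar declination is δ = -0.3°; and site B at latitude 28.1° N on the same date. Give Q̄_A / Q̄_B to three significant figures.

Q̄_A / Q̄_B ≈ 0.239

— Configuration A (φ=+77.4°):
cos H₀ = −tan(+77.4°) tan(-0.300°) = 0.0234, H₀ = 1.5474 rad.
Bracket: H₀ sin φ sin δ + cos φ cos δ sin H₀ = 1.5474×0.97592×-0.00524 + 0.21814×0.99999×0.99973 = -0.007913 + 0.218079 = 0.210166.
Q̄ = (S₀/π) × [bracket] = (1361/π) × 0.210166 = 91.048 W/m².
— Configuration B (φ=+28.1°):
cos H₀ = −tan(+28.1°) tan(-0.300°) = 0.0028, H₀ = 1.5680 rad.
Bracket: H₀ sin φ sin δ + cos φ cos δ sin H₀ = 1.5680×0.47101×-0.00524 + 0.88213×0.99999×1.00000 = -0.003870 + 0.882121 = 0.878251.
Q̄ = (S₀/π) × [bracket] = (1361/π) × 0.878251 = 380.48 W/m².
Ratio Q̄_A / Q̄_B = 91.048 / 380.48 = 0.2393.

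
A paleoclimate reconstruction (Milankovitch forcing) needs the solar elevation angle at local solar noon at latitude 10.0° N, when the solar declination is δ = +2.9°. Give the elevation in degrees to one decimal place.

At local noon the hour angle is zero, so the zenith angle equals |φ − δ| = |+10.0° − (+2.900°)| = 7.100°.
Elevation = 90° − 7.100° = 82.9°.

82.9°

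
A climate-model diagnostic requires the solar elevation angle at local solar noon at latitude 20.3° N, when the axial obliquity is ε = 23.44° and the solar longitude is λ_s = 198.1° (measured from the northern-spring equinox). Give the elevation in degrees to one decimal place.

62.6°

Solar declination: sin δ = sin ε · sin λ_s = sin 23.44° × sin 198.1° = -0.12358, so δ = -7.099°.
At local noon the hour angle is zero, so the zenith angle equals |φ − δ| = |+20.3° − (-7.099°)| = 27.399°.
Elevation = 90° − 27.399° = 62.6°.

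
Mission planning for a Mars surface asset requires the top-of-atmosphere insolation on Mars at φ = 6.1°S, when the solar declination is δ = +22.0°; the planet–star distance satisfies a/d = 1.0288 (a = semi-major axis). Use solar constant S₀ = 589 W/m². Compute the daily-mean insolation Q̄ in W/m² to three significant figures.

cos H₀ = −tan(-6.1°) tan(+22.000°) = 0.0432, H₀ = 1.5276 rad.
Bracket: H₀ sin φ sin δ + cos φ cos δ sin H₀ = 1.5276×-0.10626×0.37461 + 0.99434×0.92718×0.99907 = -0.060808 + 0.921075 = 0.860267.
Inverse-square distance factor (a/d)² = 1.0288² = 1.058429.
Q̄ = (S₀/π) × 1.058429 × [bracket] = (589/π) × 1.058429 × 0.860267 = 170.7 W/m².

Q̄ ≈ 171 W/m²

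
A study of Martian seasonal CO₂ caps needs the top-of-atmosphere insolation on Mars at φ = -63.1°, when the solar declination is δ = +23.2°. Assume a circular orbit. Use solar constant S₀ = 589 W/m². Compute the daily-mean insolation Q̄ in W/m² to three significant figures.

Q̄ ≈ 4.53 W/m²

cos H₀ = −tan(-63.1°) tan(+23.200°) = 0.8448, H₀ = 0.5646 rad.
Bracket: H₀ sin φ sin δ + cos φ cos δ sin H₀ = 0.5646×-0.89180×0.39394 + 0.45243×0.91914×0.53505 = -0.198353 + 0.222499 = 0.024146.
Q̄ = (S₀/π) × [bracket] = (589/π) × 0.024146 = 4.527 W/m².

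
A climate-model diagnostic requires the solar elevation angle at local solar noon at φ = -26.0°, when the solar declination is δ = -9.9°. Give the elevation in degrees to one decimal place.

At local noon the hour angle is zero, so the zenith angle equals |φ − δ| = |-26.0° − (-9.900°)| = 16.100°.
Elevation = 90° − 16.100° = 73.9°.

73.9°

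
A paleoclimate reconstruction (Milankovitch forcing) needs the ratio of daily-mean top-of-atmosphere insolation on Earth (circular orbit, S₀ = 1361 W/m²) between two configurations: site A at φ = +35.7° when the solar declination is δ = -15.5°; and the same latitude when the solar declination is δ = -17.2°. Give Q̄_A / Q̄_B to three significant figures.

— Configuration A (φ=+35.7°):
cos H₀ = −tan(+35.7°) tan(-15.500°) = 0.1993, H₀ = 1.3702 rad.
Bracket: H₀ sin φ sin δ + cos φ cos δ sin H₀ = 1.3702×0.58354×-0.26724 + 0.81208×0.96363×0.97994 = -0.213676 + 0.766847 = 0.553171.
Q̄ = (S₀/π) × [bracket] = (1361/π) × 0.553171 = 239.64 W/m².
— Configuration B (φ=+35.7°):
cos H₀ = −tan(+35.7°) tan(-17.200°) = 0.2224, H₀ = 1.3465 rad.
Bracket: H₀ sin φ sin δ + cos φ cos δ sin H₀ = 1.3465×0.58354×-0.29571 + 0.81208×0.95528×0.97495 = -0.232350 + 0.756331 = 0.523981.
Q̄ = (S₀/π) × [bracket] = (1361/π) × 0.523981 = 227.00 W/m².
Ratio Q̄_A / Q̄_B = 239.64 / 227.00 = 1.056.

Q̄_A / Q̄_B ≈ 1.06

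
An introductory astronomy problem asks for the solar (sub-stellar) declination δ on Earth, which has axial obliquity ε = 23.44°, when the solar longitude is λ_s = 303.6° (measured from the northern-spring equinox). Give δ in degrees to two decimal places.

sin δ = sin ε · sin λ_s = sin 23.44° × sin 303.6° = -0.331326.
δ = arcsin(-0.331326) = -19.35°.

δ = -19.35°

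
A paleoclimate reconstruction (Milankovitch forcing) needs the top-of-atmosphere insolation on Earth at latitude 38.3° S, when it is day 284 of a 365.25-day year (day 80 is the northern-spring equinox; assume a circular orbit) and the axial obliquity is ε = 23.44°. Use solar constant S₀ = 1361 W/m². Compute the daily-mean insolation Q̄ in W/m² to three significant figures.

Solar longitude: λ_s = 360° × (284 − 80)/365.25 = 201.068°.
sin δ = sin 23.44° × sin 201.068° = -0.14299, so δ = -8.221°.
cos H₀ = −tan(-38.3°) tan(-8.221°) = -0.1141, H₀ = 1.6851 rad.
Bracket: H₀ sin φ sin δ + cos φ cos δ sin H₀ = 1.6851×-0.61978×-0.14299 + 0.78478×0.98972×0.99347 = 0.149338 + 0.771641 = 0.920979.
Q̄ = (S₀/π) × [bracket] = (1361/π) × 0.920979 = 399.0 W/m².

Q̄ ≈ 399 W/m²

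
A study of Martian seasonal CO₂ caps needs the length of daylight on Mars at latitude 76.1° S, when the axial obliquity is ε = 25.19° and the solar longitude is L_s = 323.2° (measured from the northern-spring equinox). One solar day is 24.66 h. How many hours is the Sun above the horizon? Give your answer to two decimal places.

24.66 h

Solar declination: sin δ = sin ε · sin L_s = sin 25.19° × sin 323.2° = -0.25496, so δ = -14.771°.
Sunrise equation: cos h₀ = −tan ϕ · tan δ = -1.0654 ≤ −1, so the Sun never sets (polar day) and h₀ = π.
Daylight = 2h₀/(2π) × 24.66 h = (3.1416/π) × 24.66 = 24.66 h.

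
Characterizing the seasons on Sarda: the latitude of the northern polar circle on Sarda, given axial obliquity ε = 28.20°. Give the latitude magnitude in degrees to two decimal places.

61.80°

The polar circle is the lowest latitude that experiences at least one full rotation of continuous daylight at the northern-summer solstice; it lies at |φ| = 90° − ε = 90° − 28.20° = 61.80°.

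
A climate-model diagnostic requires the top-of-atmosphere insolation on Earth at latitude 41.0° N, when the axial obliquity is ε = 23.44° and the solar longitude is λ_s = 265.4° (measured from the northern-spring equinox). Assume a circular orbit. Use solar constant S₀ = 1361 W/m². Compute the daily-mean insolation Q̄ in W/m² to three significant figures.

Q̄ ≈ 145 W/m²

Solar declination: sin δ = sin ε · sin λ_s = sin 23.44° × sin 265.4° = -0.39651, so δ = -23.360°.
cos H₀ = −tan(+41.0°) tan(-23.360°) = 0.3755, H₀ = 1.1859 rad.
Bracket: H₀ sin φ sin δ + cos φ cos δ sin H₀ = 1.1859×0.65606×-0.39651 + 0.75471×0.91803×0.92684 = -0.308493 + 0.642158 = 0.333665.
Q̄ = (S₀/π) × [bracket] = (1361/π) × 0.333665 = 144.6 W/m².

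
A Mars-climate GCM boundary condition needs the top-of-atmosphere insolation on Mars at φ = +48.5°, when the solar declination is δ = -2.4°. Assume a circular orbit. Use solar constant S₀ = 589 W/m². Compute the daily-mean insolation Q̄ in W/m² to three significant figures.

cos H₀ = −tan(+48.5°) tan(-2.400°) = 0.0474, H₀ = 1.5234 rad.
Bracket: H₀ sin φ sin δ + cos φ cos δ sin H₀ = 1.5234×0.74896×-0.04188 + 0.66262×0.99912×0.99888 = -0.047784 + 0.661295 = 0.613511.
Q̄ = (S₀/π) × [bracket] = (589/π) × 0.613511 = 115.0 W/m².

Q̄ ≈ 115 W/m²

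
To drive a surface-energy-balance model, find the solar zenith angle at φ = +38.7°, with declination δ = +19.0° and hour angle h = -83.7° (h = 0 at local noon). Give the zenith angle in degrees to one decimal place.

θ_z = 73.5°

cos θ_z = sin φ sin δ + cos φ cos δ cos h = 0.203559 + 0.080974 = 0.284533.
θ_z = arccos(0.284533) = 73.5°.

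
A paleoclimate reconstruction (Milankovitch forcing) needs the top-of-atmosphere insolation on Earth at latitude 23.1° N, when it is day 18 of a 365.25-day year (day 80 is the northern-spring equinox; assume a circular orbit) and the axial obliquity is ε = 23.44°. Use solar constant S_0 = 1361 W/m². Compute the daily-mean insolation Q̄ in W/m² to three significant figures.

Q̄ ≈ 285 W/m²

Solar longitude: L_s = 360° × (18 − 80)/365.25 = -61.109°, i.e. -61.109° + 360° = 298.891°.
sin δ = sin 23.44° × sin 298.891° = -0.34828, so δ = -20.382°.
cos h₀ = −tan(+23.1°) tan(-20.382°) = 0.1585, h₀ = 1.4116 rad.
Bracket: h₀ sin ϕ sin δ + cos ϕ cos δ sin h₀ = 1.4116×0.39234×-0.34828 + 0.91982×0.93739×0.98736 = -0.192887 + 0.851331 = 0.658444.
Q̄ = (S_0/π) × [bracket] = (1361/π) × 0.658444 = 285.3 W/m².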